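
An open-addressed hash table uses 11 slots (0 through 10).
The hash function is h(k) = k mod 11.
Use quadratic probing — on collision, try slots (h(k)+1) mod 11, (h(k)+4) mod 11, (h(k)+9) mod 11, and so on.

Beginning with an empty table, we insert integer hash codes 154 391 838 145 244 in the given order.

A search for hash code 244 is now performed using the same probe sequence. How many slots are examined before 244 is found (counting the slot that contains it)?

154 hashes to 0; slot 0 is free => place at 0.
391 hashes to 6; slot 6 is free => place at 6.
838 hashes to 2; slot 2 is free => place at 2.
145 hashes to 2; 2 taken => place at 3.
244 hashes to 2; 2,3,6,0 taken => place at 7.
Table: [154, -, 838, 145, -, -, 391, 244, -, -, -]
Lookup 244: h=2, probe 2,3,6,0,7 → found at 7.

5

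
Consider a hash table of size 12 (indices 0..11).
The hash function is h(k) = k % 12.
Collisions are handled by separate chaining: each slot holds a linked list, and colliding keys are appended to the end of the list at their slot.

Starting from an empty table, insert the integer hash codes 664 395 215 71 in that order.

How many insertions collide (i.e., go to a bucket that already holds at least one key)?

664 -> bucket 4
395 -> bucket 11
215 -> bucket 11 (collision)
71 -> bucket 11 (collision)
Final buckets:
0: .
1: .
2: .
3: .
4: 664
5: .
6: .
7: .
8: .
9: .
10: .
11: 395 -> 215 -> 71

2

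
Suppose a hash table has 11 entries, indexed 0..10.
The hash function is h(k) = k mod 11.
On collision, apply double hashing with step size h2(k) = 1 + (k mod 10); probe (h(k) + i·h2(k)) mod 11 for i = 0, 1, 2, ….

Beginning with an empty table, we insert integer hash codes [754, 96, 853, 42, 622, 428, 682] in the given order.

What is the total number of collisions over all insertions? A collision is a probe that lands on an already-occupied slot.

6

Insert 754: h=6, slot 6 empty → index 6.
Insert 96: h=8, slot 8 empty → index 8.
Insert 853: h=6, h2=4, slot 6 occupied → index 10.
Insert 42: h=9, slot 9 empty → index 9.
Insert 622: h=6, h2=3, slots 6,9 occupied → index 1.
Insert 428: h=10, h2=9, slots 10,8,6 occupied → index 4.
Insert 682: h=0, slot 0 empty → index 0.
Table: [682, 622, -, -, 428, -, 754, -, 96, 42, 853]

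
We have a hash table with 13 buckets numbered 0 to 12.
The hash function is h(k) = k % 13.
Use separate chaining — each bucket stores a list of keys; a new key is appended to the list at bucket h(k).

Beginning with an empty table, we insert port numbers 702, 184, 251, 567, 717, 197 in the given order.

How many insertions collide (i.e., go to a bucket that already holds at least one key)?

Insert 702: h=0, bucket 0 empty → new chain.
Insert 184: h=2, bucket 2 empty → new chain.
Insert 251: h=4, bucket 4 empty → new chain.
Insert 567: h=8, bucket 8 empty → new chain.
Insert 717: h=2, bucket 2 nonempty → append to chain.
Insert 197: h=2, bucket 2 nonempty → append to chain.
Final buckets:
0: 702
1: —
2: 184 -> 717 -> 197
3: —
4: 251
5: —
6: —
7: —
8: 567
9: —
10: —
11: —
12: —

2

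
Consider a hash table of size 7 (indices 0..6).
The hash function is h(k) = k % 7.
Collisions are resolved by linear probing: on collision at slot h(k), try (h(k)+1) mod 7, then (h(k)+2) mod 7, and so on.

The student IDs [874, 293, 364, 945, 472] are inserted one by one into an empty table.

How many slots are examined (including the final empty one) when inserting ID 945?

874: h=6 -> slot 6
293: h=6, probe 6,0 -> slot 0
364: h=0, probe 0,1 -> slot 1
945: h=0, probe 0,1,2 -> slot 2
472: h=3 -> slot 3
Table: [293, 364, 945, 472, ∅, ∅, 874]

3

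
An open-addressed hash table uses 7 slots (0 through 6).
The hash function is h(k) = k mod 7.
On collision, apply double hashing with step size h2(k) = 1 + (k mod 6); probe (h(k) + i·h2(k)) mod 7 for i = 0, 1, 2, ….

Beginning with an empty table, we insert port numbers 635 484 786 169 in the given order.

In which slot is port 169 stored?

Insert 635: h=5, slot 5 empty → index 5.
Insert 484: h=1, slot 1 empty → index 1.
Insert 786: h=2, slot 2 empty → index 2.
Insert 169: h=1, h2=2, slot 1 occupied → index 3.
Table: [-, 484, 786, 169, -, 635, -]

3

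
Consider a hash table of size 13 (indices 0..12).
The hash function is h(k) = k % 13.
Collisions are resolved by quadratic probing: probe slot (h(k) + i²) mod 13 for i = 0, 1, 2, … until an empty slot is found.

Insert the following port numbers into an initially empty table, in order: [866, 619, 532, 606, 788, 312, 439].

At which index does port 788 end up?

11

866 hashes to 8; slot 8 is free -> place at 8.
619 hashes to 8; 8 taken -> place at 9.
532 hashes to 12; slot 12 is free -> place at 12.
606 hashes to 8; 8,9,12 taken -> place at 4.
788 hashes to 8; 8,9,12,4 taken -> place at 11.
312 hashes to 0; slot 0 is free -> place at 0.
439 hashes to 10; slot 10 is free -> place at 10.
Table: [312, -, -, -, 606, -, -, -, 866, 619, 439, 788, 532]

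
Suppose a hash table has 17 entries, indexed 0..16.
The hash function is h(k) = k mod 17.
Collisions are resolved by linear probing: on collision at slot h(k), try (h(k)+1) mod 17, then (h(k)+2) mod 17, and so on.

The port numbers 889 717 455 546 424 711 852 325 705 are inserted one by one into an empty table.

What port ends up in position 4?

852

Insert 889: h=5, slot 5 empty → index 5.
Insert 717: h=3, slot 3 empty → index 3.
Insert 455: h=13, slot 13 empty → index 13.
Insert 546: h=2, slot 2 empty → index 2.
Insert 424: h=16, slot 16 empty → index 16.
Insert 711: h=14, slot 14 empty → index 14.
Insert 852: h=2, slots 2,3 occupied → index 4.
Insert 325: h=2, slots 2,3,4,5 occupied → index 6.
Insert 705: h=8, slot 8 empty → index 8.
Table: [., ., 546, 717, 852, 889, 325, ., 705, ., ., ., ., 455, 711, ., 424]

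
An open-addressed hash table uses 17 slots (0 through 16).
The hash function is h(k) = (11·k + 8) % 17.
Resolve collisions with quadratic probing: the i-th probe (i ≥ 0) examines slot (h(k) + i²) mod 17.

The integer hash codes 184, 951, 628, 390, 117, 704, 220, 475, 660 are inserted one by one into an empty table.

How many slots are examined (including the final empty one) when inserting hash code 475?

5

184: h=9 -> slot 9
951: h=14 -> slot 14
628: h=14, probe 14,15 -> slot 15
390: h=14, probe 14,15,1 -> slot 1
117: h=3 -> slot 3
704: h=0 -> slot 0
220: h=14, probe 14,15,1,6 -> slot 6
475: h=14, probe 14,15,1,6,13 -> slot 13
660: h=9, probe 9,10 -> slot 10
Table: [704, 390, ∅, 117, ∅, ∅, 220, ∅, ∅, 184, 660, ∅, ∅, 475, 951, 628, ∅]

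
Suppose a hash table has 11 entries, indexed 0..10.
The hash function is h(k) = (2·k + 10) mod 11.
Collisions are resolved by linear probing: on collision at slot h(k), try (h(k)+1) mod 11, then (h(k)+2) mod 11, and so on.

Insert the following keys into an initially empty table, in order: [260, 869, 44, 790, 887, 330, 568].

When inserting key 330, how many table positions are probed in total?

Insert 260: h=2, slot 2 empty -> index 2.
Insert 869: h=10, slot 10 empty -> index 10.
Insert 44: h=10, slot 10 occupied -> index 0.
Insert 790: h=6, slot 6 empty -> index 6.
Insert 887: h=2, slot 2 occupied -> index 3.
Insert 330: h=10, slots 10,0 occupied -> index 1.
Insert 568: h=2, slots 2,3 occupied -> index 4.
Table: [44, 330, 260, 887, 568, —, 790, —, —, —, 869]

3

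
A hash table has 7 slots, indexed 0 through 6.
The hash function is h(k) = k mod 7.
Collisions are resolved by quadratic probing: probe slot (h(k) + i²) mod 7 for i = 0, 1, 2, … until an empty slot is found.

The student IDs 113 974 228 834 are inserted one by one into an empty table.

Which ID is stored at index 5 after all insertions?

113 hashes to 1; slot 1 is free => place at 1.
974 hashes to 1; 1 taken => place at 2.
228 hashes to 4; slot 4 is free => place at 4.
834 hashes to 1; 1,2 taken => place at 5.
Table: [-, 113, 974, -, 228, 834, -]

834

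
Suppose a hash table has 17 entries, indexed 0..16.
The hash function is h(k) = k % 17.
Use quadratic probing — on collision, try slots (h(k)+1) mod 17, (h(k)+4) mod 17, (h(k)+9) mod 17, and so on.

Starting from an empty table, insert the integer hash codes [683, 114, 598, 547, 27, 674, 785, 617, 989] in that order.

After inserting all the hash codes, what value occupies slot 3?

Insert 683: h=3, slot 3 empty -> index 3.
Insert 114: h=12, slot 12 empty -> index 12.
Insert 598: h=3, slot 3 occupied -> index 4.
Insert 547: h=3, slots 3,4 occupied -> index 7.
Insert 27: h=10, slot 10 empty -> index 10.
Insert 674: h=11, slot 11 empty -> index 11.
Insert 785: h=3, slots 3,4,7,12 occupied -> index 2.
Insert 617: h=5, slot 5 empty -> index 5.
Insert 989: h=3, slots 3,4,7,12,2,11,5 occupied -> index 1.
Table: [—, 989, 785, 683, 598, 617, —, 547, —, —, 27, 674, 114, —, —, —, —]

683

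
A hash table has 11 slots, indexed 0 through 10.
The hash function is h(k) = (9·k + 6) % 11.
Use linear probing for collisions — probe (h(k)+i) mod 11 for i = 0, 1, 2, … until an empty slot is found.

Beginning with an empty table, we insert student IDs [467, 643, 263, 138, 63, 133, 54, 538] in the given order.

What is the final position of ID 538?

0

467 hashes to 7; slot 7 is free => place at 7.
643 hashes to 7; 7 taken => place at 8.
263 hashes to 8; 8 taken => place at 9.
138 hashes to 5; slot 5 is free => place at 5.
63 hashes to 1; slot 1 is free => place at 1.
133 hashes to 4; slot 4 is free => place at 4.
54 hashes to 8; 8,9 taken => place at 10.
538 hashes to 8; 8,9,10 taken => place at 0.
Table: [538, 63, ., ., 133, 138, ., 467, 643, 263, 54]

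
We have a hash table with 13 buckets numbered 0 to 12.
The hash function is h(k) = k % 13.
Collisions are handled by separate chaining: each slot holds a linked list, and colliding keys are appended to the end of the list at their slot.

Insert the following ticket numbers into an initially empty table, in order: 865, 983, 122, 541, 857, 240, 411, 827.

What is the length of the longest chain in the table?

865 → bucket 7
983 → bucket 8
122 → bucket 5
541 → bucket 8 (collision)
857 → bucket 12
240 → bucket 6
411 → bucket 8 (collision)
827 → bucket 8 (collision)
Final buckets:
0: —
1: —
2: —
3: —
4: —
5: 122
6: 240
7: 865
8: 983 -> 541 -> 411 -> 827
9: —
10: —
11: —
12: 857

4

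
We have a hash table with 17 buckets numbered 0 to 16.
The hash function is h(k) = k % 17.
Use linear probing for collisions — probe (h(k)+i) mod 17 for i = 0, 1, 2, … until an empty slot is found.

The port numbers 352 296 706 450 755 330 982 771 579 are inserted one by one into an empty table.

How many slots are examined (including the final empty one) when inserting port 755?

4

352: h=12 -> slot 12
296: h=7 -> slot 7
706: h=9 -> slot 9
450: h=8 -> slot 8
755: h=7, probe 7,8,9,10 -> slot 10
330: h=7, probe 7,8,9,10,11 -> slot 11
982: h=13 -> slot 13
771: h=6 -> slot 6
579: h=1 -> slot 1
Table: [-, 579, -, -, -, -, 771, 296, 450, 706, 755, 330, 352, 982, -, -, -]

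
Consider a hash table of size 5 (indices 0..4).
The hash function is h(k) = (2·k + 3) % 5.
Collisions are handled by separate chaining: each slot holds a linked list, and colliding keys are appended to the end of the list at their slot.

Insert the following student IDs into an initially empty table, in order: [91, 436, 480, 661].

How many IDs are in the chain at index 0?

3

Insert 91: h=0, bucket 0 empty -> new chain.
Insert 436: h=0, bucket 0 nonempty -> append to chain.
Insert 480: h=3, bucket 3 empty -> new chain.
Insert 661: h=0, bucket 0 nonempty -> append to chain.
Final buckets:
0: 91 -> 436 -> 661
1: _
2: _
3: 480
4: _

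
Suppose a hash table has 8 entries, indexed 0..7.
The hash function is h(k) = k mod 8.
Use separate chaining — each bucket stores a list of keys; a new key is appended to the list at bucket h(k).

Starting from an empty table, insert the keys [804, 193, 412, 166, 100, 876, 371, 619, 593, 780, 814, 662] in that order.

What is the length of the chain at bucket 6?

3

Insert 804: h=4, bucket 4 empty → new chain.
Insert 193: h=1, bucket 1 empty → new chain.
Insert 412: h=4, bucket 4 nonempty → append to chain.
Insert 166: h=6, bucket 6 empty → new chain.
Insert 100: h=4, bucket 4 nonempty → append to chain.
Insert 876: h=4, bucket 4 nonempty → append to chain.
Insert 371: h=3, bucket 3 empty → new chain.
Insert 619: h=3, bucket 3 nonempty → append to chain.
Insert 593: h=1, bucket 1 nonempty → append to chain.
Insert 780: h=4, bucket 4 nonempty → append to chain.
Insert 814: h=6, bucket 6 nonempty → append to chain.
Insert 662: h=6, bucket 6 nonempty → append to chain.
Final buckets:
0: —
1: 193 -> 593
2: —
3: 371 -> 619
4: 804 -> 412 -> 100 -> 876 -> 780
5: —
6: 166 -> 814 -> 662
7: —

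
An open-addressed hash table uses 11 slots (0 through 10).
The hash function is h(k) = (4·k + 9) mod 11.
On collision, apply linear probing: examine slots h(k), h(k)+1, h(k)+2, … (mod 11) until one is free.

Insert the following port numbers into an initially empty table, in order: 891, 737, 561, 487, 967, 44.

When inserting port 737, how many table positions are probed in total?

2

891 hashes to 9; slot 9 is free -> place at 9.
737 hashes to 9; 9 taken -> place at 10.
561 hashes to 9; 9,10 taken -> place at 0.
487 hashes to 10; 10,0 taken -> place at 1.
967 hashes to 5; slot 5 is free -> place at 5.
44 hashes to 9; 9,10,0,1 taken -> place at 2.
Table: [561, 487, 44, _, _, 967, _, _, _, 891, 737]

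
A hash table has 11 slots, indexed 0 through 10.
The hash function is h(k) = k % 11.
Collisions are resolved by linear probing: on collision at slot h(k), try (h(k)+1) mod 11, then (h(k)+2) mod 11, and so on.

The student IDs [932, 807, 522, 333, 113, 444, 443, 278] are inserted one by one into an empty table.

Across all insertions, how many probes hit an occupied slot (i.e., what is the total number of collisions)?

Insert 932: h=8, slot 8 empty -> index 8.
Insert 807: h=4, slot 4 empty -> index 4.
Insert 522: h=5, slot 5 empty -> index 5.
Insert 333: h=3, slot 3 empty -> index 3.
Insert 113: h=3, slots 3,4,5 occupied -> index 6.
Insert 444: h=4, slots 4,5,6 occupied -> index 7.
Insert 443: h=3, slots 3,4,5,6,7,8 occupied -> index 9.
Insert 278: h=3, slots 3,4,5,6,7,8,9 occupied -> index 10.
Table: [_, _, _, 333, 807, 522, 113, 444, 932, 443, 278]

19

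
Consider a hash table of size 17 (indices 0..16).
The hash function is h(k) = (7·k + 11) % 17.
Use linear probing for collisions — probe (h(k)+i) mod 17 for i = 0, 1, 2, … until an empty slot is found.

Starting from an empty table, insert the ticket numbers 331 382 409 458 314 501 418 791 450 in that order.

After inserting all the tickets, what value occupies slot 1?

331: h=16 => slot 16
382: h=16, probe 16,0 => slot 0
409: h=1 => slot 1
458: h=4 => slot 4
314: h=16, probe 16,0,1,2 => slot 2
501: h=16, probe 16,0,1,2,3 => slot 3
418: h=13 => slot 13
791: h=6 => slot 6
450: h=16, probe 16,0,1,2,3,4,5 => slot 5
Table: [382, 409, 314, 501, 458, 450, 791, _, _, _, _, _, _, 418, _, _, 331]

409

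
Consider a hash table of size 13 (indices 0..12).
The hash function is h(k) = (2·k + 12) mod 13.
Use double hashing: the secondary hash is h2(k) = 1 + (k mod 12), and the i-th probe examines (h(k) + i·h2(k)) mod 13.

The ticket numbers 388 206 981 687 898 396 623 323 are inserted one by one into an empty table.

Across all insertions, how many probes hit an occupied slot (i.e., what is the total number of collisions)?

7

388 hashes to 8; slot 8 is free → place at 8.
206 hashes to 8, h2=3; 8 taken → place at 11.
981 hashes to 11, h2=10; 11,8 taken → place at 5.
687 hashes to 8, h2=4; 8 taken → place at 12.
898 hashes to 1; slot 1 is free → place at 1.
396 hashes to 11, h2=1; 11,12 taken → place at 0.
623 hashes to 10; slot 10 is free → place at 10.
323 hashes to 8, h2=12; 8 taken → place at 7.
Table: [396, 898, ., ., ., 981, ., 323, 388, ., 623, 206, 687]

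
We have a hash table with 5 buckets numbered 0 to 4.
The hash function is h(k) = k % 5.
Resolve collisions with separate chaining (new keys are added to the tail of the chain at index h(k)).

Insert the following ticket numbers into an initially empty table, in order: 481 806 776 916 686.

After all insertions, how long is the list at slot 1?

481 -> bucket 1
806 -> bucket 1 (collision)
776 -> bucket 1 (collision)
916 -> bucket 1 (collision)
686 -> bucket 1 (collision)
Final buckets:
0: _
1: 481 -> 806 -> 776 -> 916 -> 686
2: _
3: _
4: _

5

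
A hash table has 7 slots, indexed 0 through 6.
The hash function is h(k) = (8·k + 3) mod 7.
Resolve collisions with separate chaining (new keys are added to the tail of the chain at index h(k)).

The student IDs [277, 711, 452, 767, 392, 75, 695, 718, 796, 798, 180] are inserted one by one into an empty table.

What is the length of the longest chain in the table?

5

Insert 277: h=0, bucket 0 empty -> new chain.
Insert 711: h=0, bucket 0 nonempty -> append to chain.
Insert 452: h=0, bucket 0 nonempty -> append to chain.
Insert 767: h=0, bucket 0 nonempty -> append to chain.
Insert 392: h=3, bucket 3 empty -> new chain.
Insert 75: h=1, bucket 1 empty -> new chain.
Insert 695: h=5, bucket 5 empty -> new chain.
Insert 718: h=0, bucket 0 nonempty -> append to chain.
Insert 796: h=1, bucket 1 nonempty -> append to chain.
Insert 798: h=3, bucket 3 nonempty -> append to chain.
Insert 180: h=1, bucket 1 nonempty -> append to chain.
Final buckets:
0: 277 -> 711 -> 452 -> 767 -> 718
1: 75 -> 796 -> 180
2: -
3: 392 -> 798
4: -
5: 695
6: -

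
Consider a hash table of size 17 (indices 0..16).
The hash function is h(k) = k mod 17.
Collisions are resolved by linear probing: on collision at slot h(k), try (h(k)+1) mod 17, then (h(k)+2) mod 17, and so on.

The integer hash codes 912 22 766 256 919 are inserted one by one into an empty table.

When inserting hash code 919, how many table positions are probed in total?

912: h=11 → slot 11
22: h=5 → slot 5
766: h=1 → slot 1
256: h=1, probe 1,2 → slot 2
919: h=1, probe 1,2,3 → slot 3
Table: [—, 766, 256, 919, —, 22, —, —, —, —, —, 912, —, —, —, —, —]

3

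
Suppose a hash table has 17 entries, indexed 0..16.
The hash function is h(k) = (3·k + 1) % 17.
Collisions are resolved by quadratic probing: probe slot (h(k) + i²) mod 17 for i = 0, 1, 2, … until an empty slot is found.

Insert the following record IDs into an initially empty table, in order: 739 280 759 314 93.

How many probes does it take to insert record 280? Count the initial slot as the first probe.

Insert 739: h=8, slot 8 empty => index 8.
Insert 280: h=8, slot 8 occupied => index 9.
Insert 759: h=0, slot 0 empty => index 0.
Insert 314: h=8, slots 8,9 occupied => index 12.
Insert 93: h=8, slots 8,9,12,0 occupied => index 7.
Table: [759, _, _, _, _, _, _, 93, 739, 280, _, _, 314, _, _, _, _]

2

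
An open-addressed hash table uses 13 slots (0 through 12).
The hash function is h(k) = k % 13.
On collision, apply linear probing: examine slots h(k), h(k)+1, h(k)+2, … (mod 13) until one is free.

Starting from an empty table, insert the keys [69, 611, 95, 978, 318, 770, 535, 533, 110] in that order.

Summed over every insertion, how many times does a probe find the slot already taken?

69: h=4 => slot 4
611: h=0 => slot 0
95: h=4, probe 4,5 => slot 5
978: h=3 => slot 3
318: h=6 => slot 6
770: h=3, probe 3,4,5,6,7 => slot 7
535: h=2 => slot 2
533: h=0, probe 0,1 => slot 1
110: h=6, probe 6,7,8 => slot 8
Table: [611, 533, 535, 978, 69, 95, 318, 770, 110, -, -, -, -]

8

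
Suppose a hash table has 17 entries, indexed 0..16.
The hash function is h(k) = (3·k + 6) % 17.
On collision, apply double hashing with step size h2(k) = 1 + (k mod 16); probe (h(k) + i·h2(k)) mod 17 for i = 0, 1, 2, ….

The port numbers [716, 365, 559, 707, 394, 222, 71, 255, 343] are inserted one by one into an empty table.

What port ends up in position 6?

71

716 hashes to 12; slot 12 is free → place at 12.
365 hashes to 13; slot 13 is free → place at 13.
559 hashes to 0; slot 0 is free → place at 0.
707 hashes to 2; slot 2 is free → place at 2.
394 hashes to 15; slot 15 is free → place at 15.
222 hashes to 9; slot 9 is free → place at 9.
71 hashes to 15, h2=8; 15 taken → place at 6.
255 hashes to 6, h2=16; 6 taken → place at 5.
343 hashes to 15, h2=8; 15,6 taken → place at 14.
Table: [559, ∅, 707, ∅, ∅, 255, 71, ∅, ∅, 222, ∅, ∅, 716, 365, 343, 394, ∅]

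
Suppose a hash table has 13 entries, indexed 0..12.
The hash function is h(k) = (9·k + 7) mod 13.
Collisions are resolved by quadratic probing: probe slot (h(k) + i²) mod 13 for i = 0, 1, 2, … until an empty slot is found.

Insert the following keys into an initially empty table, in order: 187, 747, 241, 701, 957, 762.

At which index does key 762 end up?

2

Insert 187: h=0, slot 0 empty => index 0.
Insert 747: h=9, slot 9 empty => index 9.
Insert 241: h=5, slot 5 empty => index 5.
Insert 701: h=11, slot 11 empty => index 11.
Insert 957: h=1, slot 1 empty => index 1.
Insert 762: h=1, slot 1 occupied => index 2.
Table: [187, 957, 762, ., ., 241, ., ., ., 747, ., 701, .]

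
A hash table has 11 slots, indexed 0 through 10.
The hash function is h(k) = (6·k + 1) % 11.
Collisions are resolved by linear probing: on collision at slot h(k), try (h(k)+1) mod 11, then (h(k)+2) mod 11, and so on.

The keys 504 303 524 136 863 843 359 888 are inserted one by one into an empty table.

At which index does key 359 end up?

Insert 504: h=0, slot 0 empty => index 0.
Insert 303: h=4, slot 4 empty => index 4.
Insert 524: h=10, slot 10 empty => index 10.
Insert 136: h=3, slot 3 empty => index 3.
Insert 863: h=9, slot 9 empty => index 9.
Insert 843: h=10, slots 10,0 occupied => index 1.
Insert 359: h=10, slots 10,0,1 occupied => index 2.
Insert 888: h=5, slot 5 empty => index 5.
Table: [504, 843, 359, 136, 303, 888, -, -, -, 863, 524]

2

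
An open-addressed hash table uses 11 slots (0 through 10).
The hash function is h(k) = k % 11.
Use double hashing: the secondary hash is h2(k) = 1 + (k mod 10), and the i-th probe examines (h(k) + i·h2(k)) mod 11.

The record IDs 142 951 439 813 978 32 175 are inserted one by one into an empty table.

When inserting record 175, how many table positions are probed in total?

3

142: h=10 -> slot 10
951: h=5 -> slot 5
439: h=10, h2=10, probe 10,9 -> slot 9
813: h=10, h2=4, probe 10,3 -> slot 3
978: h=10, h2=9, probe 10,8 -> slot 8
32: h=10, h2=3, probe 10,2 -> slot 2
175: h=10, h2=6, probe 10,5,0 -> slot 0
Table: [175, ∅, 32, 813, ∅, 951, ∅, ∅, 978, 439, 142]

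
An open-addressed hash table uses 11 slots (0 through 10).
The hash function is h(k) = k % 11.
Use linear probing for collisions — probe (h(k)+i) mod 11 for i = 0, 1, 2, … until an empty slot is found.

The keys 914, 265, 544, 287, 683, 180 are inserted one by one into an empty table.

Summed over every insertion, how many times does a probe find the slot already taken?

Insert 914: h=1, slot 1 empty => index 1.
Insert 265: h=1, slot 1 occupied => index 2.
Insert 544: h=5, slot 5 empty => index 5.
Insert 287: h=1, slots 1,2 occupied => index 3.
Insert 683: h=1, slots 1,2,3 occupied => index 4.
Insert 180: h=4, slots 4,5 occupied => index 6.
Table: [., 914, 265, 287, 683, 544, 180, ., ., ., .]

8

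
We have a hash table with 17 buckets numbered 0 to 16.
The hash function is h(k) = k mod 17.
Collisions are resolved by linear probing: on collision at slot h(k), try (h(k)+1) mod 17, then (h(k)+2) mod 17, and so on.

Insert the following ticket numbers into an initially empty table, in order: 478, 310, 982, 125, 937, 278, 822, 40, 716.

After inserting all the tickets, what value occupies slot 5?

716

478 hashes to 2; slot 2 is free => place at 2.
310 hashes to 4; slot 4 is free => place at 4.
982 hashes to 13; slot 13 is free => place at 13.
125 hashes to 6; slot 6 is free => place at 6.
937 hashes to 2; 2 taken => place at 3.
278 hashes to 6; 6 taken => place at 7.
822 hashes to 6; 6,7 taken => place at 8.
40 hashes to 6; 6,7,8 taken => place at 9.
716 hashes to 2; 2,3,4 taken => place at 5.
Table: [∅, ∅, 478, 937, 310, 716, 125, 278, 822, 40, ∅, ∅, ∅, 982, ∅, ∅, ∅]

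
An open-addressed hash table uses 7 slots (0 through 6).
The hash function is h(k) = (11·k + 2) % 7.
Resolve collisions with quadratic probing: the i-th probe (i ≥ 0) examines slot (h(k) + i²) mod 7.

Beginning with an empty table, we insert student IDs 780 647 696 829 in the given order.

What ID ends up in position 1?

Insert 780: h=0, slot 0 empty -> index 0.
Insert 647: h=0, slot 0 occupied -> index 1.
Insert 696: h=0, slots 0,1 occupied -> index 4.
Insert 829: h=0, slots 0,1,4 occupied -> index 2.
Table: [780, 647, 829, _, 696, _, _]

647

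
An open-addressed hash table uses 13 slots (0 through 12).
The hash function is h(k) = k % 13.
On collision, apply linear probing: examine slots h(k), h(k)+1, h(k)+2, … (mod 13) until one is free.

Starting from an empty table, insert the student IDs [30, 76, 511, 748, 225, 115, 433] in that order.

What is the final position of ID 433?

8

30: h=4 => slot 4
76: h=11 => slot 11
511: h=4, probe 4,5 => slot 5
748: h=7 => slot 7
225: h=4, probe 4,5,6 => slot 6
115: h=11, probe 11,12 => slot 12
433: h=4, probe 4,5,6,7,8 => slot 8
Table: [—, —, —, —, 30, 511, 225, 748, 433, —, —, 76, 115]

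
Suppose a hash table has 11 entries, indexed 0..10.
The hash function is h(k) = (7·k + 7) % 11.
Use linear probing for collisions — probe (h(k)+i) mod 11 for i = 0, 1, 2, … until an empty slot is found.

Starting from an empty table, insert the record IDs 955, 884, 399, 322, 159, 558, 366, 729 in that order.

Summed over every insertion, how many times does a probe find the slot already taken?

955: h=4 -> slot 4
884: h=2 -> slot 2
399: h=6 -> slot 6
322: h=6, probe 6,7 -> slot 7
159: h=9 -> slot 9
558: h=8 -> slot 8
366: h=6, probe 6,7,8,9,10 -> slot 10
729: h=6, probe 6,7,8,9,10,0 -> slot 0
Table: [729, —, 884, —, 955, —, 399, 322, 558, 159, 366]

10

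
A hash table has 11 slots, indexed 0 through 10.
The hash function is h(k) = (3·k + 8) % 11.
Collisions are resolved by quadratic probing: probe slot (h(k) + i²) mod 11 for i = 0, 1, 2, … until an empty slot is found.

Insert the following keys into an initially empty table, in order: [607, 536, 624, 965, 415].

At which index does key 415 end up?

607: h=3 -> slot 3
536: h=10 -> slot 10
624: h=10, probe 10,0 -> slot 0
965: h=10, probe 10,0,3,8 -> slot 8
415: h=10, probe 10,0,3,8,4 -> slot 4
Table: [624, —, —, 607, 415, —, —, —, 965, —, 536]

4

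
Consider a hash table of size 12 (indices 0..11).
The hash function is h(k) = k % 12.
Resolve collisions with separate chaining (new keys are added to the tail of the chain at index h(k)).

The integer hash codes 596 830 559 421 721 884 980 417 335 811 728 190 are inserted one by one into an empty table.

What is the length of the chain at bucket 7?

596 → bucket 8
830 → bucket 2
559 → bucket 7
421 → bucket 1
721 → bucket 1 (collision)
884 → bucket 8 (collision)
980 → bucket 8 (collision)
417 → bucket 9
335 → bucket 11
811 → bucket 7 (collision)
728 → bucket 8 (collision)
190 → bucket 10
Final buckets:
0: .
1: 421 -> 721
2: 830
3: .
4: .
5: .
6: .
7: 559 -> 811
8: 596 -> 884 -> 980 -> 728
9: 417
10: 190
11: 335

2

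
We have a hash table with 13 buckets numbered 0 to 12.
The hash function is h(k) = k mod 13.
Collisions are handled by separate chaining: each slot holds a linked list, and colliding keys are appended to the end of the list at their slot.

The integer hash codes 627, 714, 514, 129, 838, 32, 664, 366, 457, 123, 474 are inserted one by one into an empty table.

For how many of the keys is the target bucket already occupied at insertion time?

627 -> bucket 3
714 -> bucket 12
514 -> bucket 7
129 -> bucket 12 (collision)
838 -> bucket 6
32 -> bucket 6 (collision)
664 -> bucket 1
366 -> bucket 2
457 -> bucket 2 (collision)
123 -> bucket 6 (collision)
474 -> bucket 6 (collision)
Final buckets:
0: ∅
1: 664
2: 366 -> 457
3: 627
4: ∅
5: ∅
6: 838 -> 32 -> 123 -> 474
7: 514
8: ∅
9: ∅
10: ∅
11: ∅
12: 714 -> 129

5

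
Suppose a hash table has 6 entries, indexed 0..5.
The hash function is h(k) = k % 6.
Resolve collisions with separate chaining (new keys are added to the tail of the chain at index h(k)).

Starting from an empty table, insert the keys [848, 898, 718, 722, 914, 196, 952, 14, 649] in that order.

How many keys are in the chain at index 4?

848 -> bucket 2
898 -> bucket 4
718 -> bucket 4 (collision)
722 -> bucket 2 (collision)
914 -> bucket 2 (collision)
196 -> bucket 4 (collision)
952 -> bucket 4 (collision)
14 -> bucket 2 (collision)
649 -> bucket 1
Final buckets:
0: .
1: 649
2: 848 -> 722 -> 914 -> 14
3: .
4: 898 -> 718 -> 196 -> 952
5: .

4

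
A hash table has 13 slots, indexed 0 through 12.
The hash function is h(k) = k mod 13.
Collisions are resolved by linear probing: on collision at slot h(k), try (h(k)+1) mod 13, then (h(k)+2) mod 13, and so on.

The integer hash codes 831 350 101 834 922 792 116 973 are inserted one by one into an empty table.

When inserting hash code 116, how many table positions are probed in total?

Insert 831: h=12, slot 12 empty → index 12.
Insert 350: h=12, slot 12 occupied → index 0.
Insert 101: h=10, slot 10 empty → index 10.
Insert 834: h=2, slot 2 empty → index 2.
Insert 922: h=12, slots 12,0 occupied → index 1.
Insert 792: h=12, slots 12,0,1,2 occupied → index 3.
Insert 116: h=12, slots 12,0,1,2,3 occupied → index 4.
Insert 973: h=11, slot 11 empty → index 11.
Table: [350, 922, 834, 792, 116, ., ., ., ., ., 101, 973, 831]

6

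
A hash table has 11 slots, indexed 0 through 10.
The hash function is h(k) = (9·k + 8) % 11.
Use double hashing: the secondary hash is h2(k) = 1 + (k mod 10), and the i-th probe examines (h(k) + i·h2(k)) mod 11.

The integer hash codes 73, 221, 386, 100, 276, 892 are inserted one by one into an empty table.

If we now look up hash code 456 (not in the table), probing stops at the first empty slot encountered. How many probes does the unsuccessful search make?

Insert 73: h=5, slot 5 empty -> index 5.
Insert 221: h=6, slot 6 empty -> index 6.
Insert 386: h=6, h2=7, slot 6 occupied -> index 2.
Insert 100: h=6, h2=1, slot 6 occupied -> index 7.
Insert 276: h=6, h2=7, slots 6,2 occupied -> index 9.
Insert 892: h=6, h2=3, slots 6,9 occupied -> index 1.
Table: [., 892, 386, ., ., 73, 221, 100, ., 276, .]
Lookup 456: h=9, h2=7, probe 9,5,1,8 → slot 8 empty, not found.

4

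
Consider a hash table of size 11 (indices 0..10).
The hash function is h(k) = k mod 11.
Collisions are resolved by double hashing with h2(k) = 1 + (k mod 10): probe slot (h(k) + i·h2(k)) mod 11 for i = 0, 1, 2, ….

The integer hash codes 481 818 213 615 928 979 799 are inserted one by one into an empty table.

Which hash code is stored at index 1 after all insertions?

213

481 hashes to 8; slot 8 is free => place at 8.
818 hashes to 4; slot 4 is free => place at 4.
213 hashes to 4, h2=4; 4,8 taken => place at 1.
615 hashes to 10; slot 10 is free => place at 10.
928 hashes to 4, h2=9; 4 taken => place at 2.
979 hashes to 0; slot 0 is free => place at 0.
799 hashes to 7; slot 7 is free => place at 7.
Table: [979, 213, 928, ∅, 818, ∅, ∅, 799, 481, ∅, 615]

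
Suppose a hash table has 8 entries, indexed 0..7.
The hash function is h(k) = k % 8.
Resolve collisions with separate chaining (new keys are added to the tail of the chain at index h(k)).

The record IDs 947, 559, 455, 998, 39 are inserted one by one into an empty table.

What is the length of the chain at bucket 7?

3

Insert 947: h=3, bucket 3 empty -> new chain.
Insert 559: h=7, bucket 7 empty -> new chain.
Insert 455: h=7, bucket 7 nonempty -> append to chain.
Insert 998: h=6, bucket 6 empty -> new chain.
Insert 39: h=7, bucket 7 nonempty -> append to chain.
Final buckets:
0: _
1: _
2: _
3: 947
4: _
5: _
6: 998
7: 559 -> 455 -> 39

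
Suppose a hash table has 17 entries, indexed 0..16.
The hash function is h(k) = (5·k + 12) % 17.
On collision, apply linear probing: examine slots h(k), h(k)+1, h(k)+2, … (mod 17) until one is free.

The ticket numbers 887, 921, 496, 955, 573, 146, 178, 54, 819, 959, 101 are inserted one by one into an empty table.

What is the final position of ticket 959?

Insert 887: h=10, slot 10 empty -> index 10.
Insert 921: h=10, slot 10 occupied -> index 11.
Insert 496: h=10, slots 10,11 occupied -> index 12.
Insert 955: h=10, slots 10,11,12 occupied -> index 13.
Insert 573: h=4, slot 4 empty -> index 4.
Insert 146: h=11, slots 11,12,13 occupied -> index 14.
Insert 178: h=1, slot 1 empty -> index 1.
Insert 54: h=10, slots 10,11,12,13,14 occupied -> index 15.
Insert 819: h=10, slots 10,11,12,13,14,15 occupied -> index 16.
Insert 959: h=13, slots 13,14,15,16 occupied -> index 0.
Insert 101: h=7, slot 7 empty -> index 7.
Table: [959, 178, _, _, 573, _, _, 101, _, _, 887, 921, 496, 955, 146, 54, 819]

0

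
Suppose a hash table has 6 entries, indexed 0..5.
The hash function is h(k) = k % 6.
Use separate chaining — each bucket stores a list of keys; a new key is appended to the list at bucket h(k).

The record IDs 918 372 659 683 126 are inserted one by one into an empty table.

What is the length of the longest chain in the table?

918 -> bucket 0
372 -> bucket 0 (collision)
659 -> bucket 5
683 -> bucket 5 (collision)
126 -> bucket 0 (collision)
Final buckets:
0: 918 -> 372 -> 126
1: -
2: -
3: -
4: -
5: 659 -> 683

3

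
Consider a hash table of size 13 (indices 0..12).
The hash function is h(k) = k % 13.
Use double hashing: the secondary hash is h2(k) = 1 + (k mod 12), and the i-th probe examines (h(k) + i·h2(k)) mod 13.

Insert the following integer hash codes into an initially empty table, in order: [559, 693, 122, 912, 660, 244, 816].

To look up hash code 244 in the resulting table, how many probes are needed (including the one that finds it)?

559 hashes to 0; slot 0 is free → place at 0.
693 hashes to 4; slot 4 is free → place at 4.
122 hashes to 5; slot 5 is free → place at 5.
912 hashes to 2; slot 2 is free → place at 2.
660 hashes to 10; slot 10 is free → place at 10.
244 hashes to 10, h2=5; 10,2 taken → place at 7.
816 hashes to 10, h2=1; 10 taken → place at 11.
Table: [559, ∅, 912, ∅, 693, 122, ∅, 244, ∅, ∅, 660, 816, ∅]
Lookup 244: h=10, h2=5, probe 10,2,7 → found at 7.

3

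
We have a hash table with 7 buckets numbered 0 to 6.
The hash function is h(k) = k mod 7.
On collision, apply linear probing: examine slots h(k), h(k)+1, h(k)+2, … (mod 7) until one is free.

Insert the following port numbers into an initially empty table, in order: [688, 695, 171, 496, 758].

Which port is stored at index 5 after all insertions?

688: h=2 → slot 2
695: h=2, probe 2,3 → slot 3
171: h=3, probe 3,4 → slot 4
496: h=6 → slot 6
758: h=2, probe 2,3,4,5 → slot 5
Table: [∅, ∅, 688, 695, 171, 758, 496]

758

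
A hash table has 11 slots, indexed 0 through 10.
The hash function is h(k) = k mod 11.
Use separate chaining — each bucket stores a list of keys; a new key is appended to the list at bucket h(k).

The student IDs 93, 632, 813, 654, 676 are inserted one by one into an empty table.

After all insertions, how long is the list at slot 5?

4

93 → bucket 5
632 → bucket 5 (collision)
813 → bucket 10
654 → bucket 5 (collision)
676 → bucket 5 (collision)
Final buckets:
0: —
1: —
2: —
3: —
4: —
5: 93 -> 632 -> 654 -> 676
6: —
7: —
8: —
9: —
10: 813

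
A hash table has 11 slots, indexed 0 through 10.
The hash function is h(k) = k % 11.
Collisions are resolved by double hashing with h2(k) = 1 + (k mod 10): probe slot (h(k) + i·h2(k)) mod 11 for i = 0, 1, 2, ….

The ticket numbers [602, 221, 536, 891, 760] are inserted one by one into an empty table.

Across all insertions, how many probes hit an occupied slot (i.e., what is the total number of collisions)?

602: h=8 → slot 8
221: h=1 → slot 1
536: h=8, h2=7, probe 8,4 → slot 4
891: h=0 → slot 0
760: h=1, h2=1, probe 1,2 → slot 2
Table: [891, 221, 760, ∅, 536, ∅, ∅, ∅, 602, ∅, ∅]

2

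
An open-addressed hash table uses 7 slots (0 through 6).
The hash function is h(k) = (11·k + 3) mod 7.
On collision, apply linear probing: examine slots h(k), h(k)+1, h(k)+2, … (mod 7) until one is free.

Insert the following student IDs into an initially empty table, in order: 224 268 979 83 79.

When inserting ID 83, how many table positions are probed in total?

2

Insert 224: h=3, slot 3 empty -> index 3.
Insert 268: h=4, slot 4 empty -> index 4.
Insert 979: h=6, slot 6 empty -> index 6.
Insert 83: h=6, slot 6 occupied -> index 0.
Insert 79: h=4, slot 4 occupied -> index 5.
Table: [83, —, —, 224, 268, 79, 979]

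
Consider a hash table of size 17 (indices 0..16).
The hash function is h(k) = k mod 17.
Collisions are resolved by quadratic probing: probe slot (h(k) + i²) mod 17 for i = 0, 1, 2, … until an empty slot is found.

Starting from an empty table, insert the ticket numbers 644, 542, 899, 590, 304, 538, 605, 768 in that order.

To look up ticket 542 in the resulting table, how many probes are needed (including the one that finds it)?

644: h=15 -> slot 15
542: h=15, probe 15,16 -> slot 16
899: h=15, probe 15,16,2 -> slot 2
590: h=12 -> slot 12
304: h=15, probe 15,16,2,7 -> slot 7
538: h=11 -> slot 11
605: h=10 -> slot 10
768: h=3 -> slot 3
Table: [., ., 899, 768, ., ., ., 304, ., ., 605, 538, 590, ., ., 644, 542]
Lookup 542: h=15, probe 15,16 → found at 16.

2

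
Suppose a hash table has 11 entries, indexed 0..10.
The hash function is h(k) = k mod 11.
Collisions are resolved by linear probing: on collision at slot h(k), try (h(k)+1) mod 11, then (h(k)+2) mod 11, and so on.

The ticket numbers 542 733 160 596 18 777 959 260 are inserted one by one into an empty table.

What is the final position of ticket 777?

542 hashes to 3; slot 3 is free => place at 3.
733 hashes to 7; slot 7 is free => place at 7.
160 hashes to 6; slot 6 is free => place at 6.
596 hashes to 2; slot 2 is free => place at 2.
18 hashes to 7; 7 taken => place at 8.
777 hashes to 7; 7,8 taken => place at 9.
959 hashes to 2; 2,3 taken => place at 4.
260 hashes to 7; 7,8,9 taken => place at 10.
Table: [-, -, 596, 542, 959, -, 160, 733, 18, 777, 260]

9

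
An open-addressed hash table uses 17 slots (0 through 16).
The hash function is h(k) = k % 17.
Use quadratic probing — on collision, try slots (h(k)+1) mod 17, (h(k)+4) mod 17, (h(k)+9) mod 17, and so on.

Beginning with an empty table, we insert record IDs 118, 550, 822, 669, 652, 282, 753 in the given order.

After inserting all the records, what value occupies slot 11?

282

118: h=16 → slot 16
550: h=6 → slot 6
822: h=6, probe 6,7 → slot 7
669: h=6, probe 6,7,10 → slot 10
652: h=6, probe 6,7,10,15 → slot 15
282: h=10, probe 10,11 → slot 11
753: h=5 → slot 5
Table: [., ., ., ., ., 753, 550, 822, ., ., 669, 282, ., ., ., 652, 118]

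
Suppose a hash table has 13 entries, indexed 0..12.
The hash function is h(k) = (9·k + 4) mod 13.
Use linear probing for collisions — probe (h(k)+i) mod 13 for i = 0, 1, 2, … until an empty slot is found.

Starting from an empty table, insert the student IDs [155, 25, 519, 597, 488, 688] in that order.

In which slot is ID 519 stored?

155: h=8 → slot 8
25: h=8, probe 8,9 → slot 9
519: h=8, probe 8,9,10 → slot 10
597: h=8, probe 8,9,10,11 → slot 11
488: h=2 → slot 2
688: h=8, probe 8,9,10,11,12 → slot 12
Table: [—, —, 488, —, —, —, —, —, 155, 25, 519, 597, 688]

10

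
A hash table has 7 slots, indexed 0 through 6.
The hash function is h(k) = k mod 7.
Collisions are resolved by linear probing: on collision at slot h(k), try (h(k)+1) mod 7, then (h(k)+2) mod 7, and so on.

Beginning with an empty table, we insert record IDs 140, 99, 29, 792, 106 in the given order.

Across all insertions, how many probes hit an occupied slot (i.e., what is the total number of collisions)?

140 hashes to 0; slot 0 is free -> place at 0.
99 hashes to 1; slot 1 is free -> place at 1.
29 hashes to 1; 1 taken -> place at 2.
792 hashes to 1; 1,2 taken -> place at 3.
106 hashes to 1; 1,2,3 taken -> place at 4.
Table: [140, 99, 29, 792, 106, -, -]

6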